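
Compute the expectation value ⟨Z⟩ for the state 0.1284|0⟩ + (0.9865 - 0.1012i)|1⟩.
-0.9669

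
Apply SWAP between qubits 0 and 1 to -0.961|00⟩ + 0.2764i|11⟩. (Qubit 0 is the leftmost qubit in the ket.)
-0.961|00⟩ + 0.2764i|11⟩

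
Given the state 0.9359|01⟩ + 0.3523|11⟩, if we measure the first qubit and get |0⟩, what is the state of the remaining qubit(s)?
|1⟩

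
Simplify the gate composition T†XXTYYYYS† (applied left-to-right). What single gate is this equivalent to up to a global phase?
S†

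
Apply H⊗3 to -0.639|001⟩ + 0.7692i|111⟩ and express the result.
(-0.2259 + 0.272i)|000⟩ + (0.2259 - 0.272i)|001⟩ + (-0.2259 - 0.272i)|010⟩ + (0.2259 + 0.272i)|011⟩ + (-0.2259 - 0.272i)|100⟩ + (0.2259 + 0.272i)|101⟩ + (-0.2259 + 0.272i)|110⟩ + (0.2259 - 0.272i)|111⟩

H⊗3 gives amp(|y⟩) = (1/2√2) Σ_x (−1)^(x·y) amp(|x⟩), where x·y is the number of positions in which both x and y have a 1.
|000⟩: (-0.639 + 0.7692i)/(2√2) = (-0.2259 + 0.272i)
|001⟩: (0.639 - 0.7692i)/(2√2) = (0.2259 - 0.272i)
|010⟩: (-0.639 - 0.7692i)/(2√2) = (-0.2259 - 0.272i)
|011⟩: (0.639 + 0.7692i)/(2√2) = (0.2259 + 0.272i)
|100⟩: (-0.639 - 0.7692i)/(2√2) = (-0.2259 - 0.272i)
|101⟩: (0.639 + 0.7692i)/(2√2) = (0.2259 + 0.272i)
|110⟩: (-0.639 + 0.7692i)/(2√2) = (-0.2259 + 0.272i)
|111⟩: (0.639 - 0.7692i)/(2√2) = (0.2259 - 0.272i)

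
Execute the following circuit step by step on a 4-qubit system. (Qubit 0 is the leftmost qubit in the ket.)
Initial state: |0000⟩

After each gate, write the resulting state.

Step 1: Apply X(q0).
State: |1000⟩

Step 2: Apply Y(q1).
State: i|1100⟩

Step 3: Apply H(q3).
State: (1/√2)i|1100⟩ + (1/√2)i|1101⟩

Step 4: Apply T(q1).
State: (-1/2 + (1/2)i)|1100⟩ + (-1/2 + (1/2)i)|1101⟩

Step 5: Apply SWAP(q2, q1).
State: (-1/2 + (1/2)i)|1010⟩ + (-1/2 + (1/2)i)|1011⟩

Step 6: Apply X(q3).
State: (-1/2 + (1/2)i)|1010⟩ + (-1/2 + (1/2)i)|1011⟩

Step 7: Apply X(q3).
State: (-1/2 + (1/2)i)|1010⟩ + (-1/2 + (1/2)i)|1011⟩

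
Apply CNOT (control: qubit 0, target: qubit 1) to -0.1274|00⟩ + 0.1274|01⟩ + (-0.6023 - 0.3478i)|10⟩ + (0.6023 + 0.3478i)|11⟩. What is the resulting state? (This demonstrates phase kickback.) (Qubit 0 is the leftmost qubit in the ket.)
-0.1274|00⟩ + 0.1274|01⟩ + (0.6023 + 0.3478i)|10⟩ + (-0.6023 - 0.3478i)|11⟩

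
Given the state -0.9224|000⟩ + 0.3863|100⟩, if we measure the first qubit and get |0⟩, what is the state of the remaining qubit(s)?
-|00⟩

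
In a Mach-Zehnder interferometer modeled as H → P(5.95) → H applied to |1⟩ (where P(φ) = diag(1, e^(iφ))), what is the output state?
(0.0275 + 0.1635i)|0⟩ + (0.9725 - 0.1635i)|1⟩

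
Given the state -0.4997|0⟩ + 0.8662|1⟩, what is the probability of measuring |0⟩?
0.2497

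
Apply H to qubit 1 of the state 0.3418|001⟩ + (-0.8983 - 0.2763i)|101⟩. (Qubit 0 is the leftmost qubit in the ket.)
0.2417|001⟩ + 0.2417|011⟩ + (-0.6352 - 0.1954i)|101⟩ + (-0.6352 - 0.1954i)|111⟩

H on qubit 1 mixes each pair of kets that differ only in qubit 1: amplitudes (a, b) of (|…0…⟩, |…1…⟩) become ((a + b)/√2, (a − b)/√2). Kets absent from the input have amplitude 0.
(|001⟩, |011⟩): (a, b) = (0.3418, 0) → (0.2417, 0.2417)
(|101⟩, |111⟩): (a, b) = ((-0.8983 - 0.2763i), 0) → ((-0.6352 - 0.1954i), (-0.6352 - 0.1954i))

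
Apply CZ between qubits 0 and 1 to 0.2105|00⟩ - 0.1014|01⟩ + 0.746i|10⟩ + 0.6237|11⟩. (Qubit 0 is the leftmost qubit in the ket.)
0.2105|00⟩ - 0.1014|01⟩ + 0.746i|10⟩ - 0.6237|11⟩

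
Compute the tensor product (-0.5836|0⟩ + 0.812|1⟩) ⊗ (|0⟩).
-0.5836|00⟩ + 0.812|10⟩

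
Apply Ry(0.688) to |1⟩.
-0.3373|0⟩ + 0.9414|1⟩

Ry(0.688) = [[cos(θ/2), −sin(θ/2)], [sin(θ/2), cos(θ/2)]]; θ = 0.688, cos(θ/2) ≈ 0.941413, sin(θ/2) ≈ 0.337255.
With a = amp(|0⟩) = 0 and b = amp(|1⟩) = 1:
new amp(|0⟩) = (0.941413)·a + (-0.337255)·b = -0.3373
new amp(|1⟩) = (0.337255)·a + (0.941413)·b = 0.9414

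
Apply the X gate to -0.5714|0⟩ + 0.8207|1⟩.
0.8207|0⟩ - 0.5714|1⟩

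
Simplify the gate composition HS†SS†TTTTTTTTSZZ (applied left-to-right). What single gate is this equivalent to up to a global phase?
H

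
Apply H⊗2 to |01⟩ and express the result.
1/2|00⟩ - 1/2|01⟩ + 1/2|10⟩ - 1/2|11⟩

H⊗2 gives amp(|y⟩) = (1/2) Σ_x (−1)^(x·y) amp(|x⟩), where x·y is the number of positions in which both x and y have a 1.
|00⟩: (1)/2 = 1/2
|01⟩: (-1)/2 = -1/2
|10⟩: (1)/2 = 1/2
|11⟩: (-1)/2 = -1/2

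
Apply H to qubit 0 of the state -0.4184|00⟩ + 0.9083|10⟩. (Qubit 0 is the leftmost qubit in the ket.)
0.3464|00⟩ - 0.9381|10⟩

H on qubit 0 mixes each pair of kets that differ only in qubit 0: amplitudes (a, b) of (|…0…⟩, |…1…⟩) become ((a + b)/√2, (a − b)/√2). Kets absent from the input have amplitude 0.
(|00⟩, |10⟩): (a, b) = (-0.4184, 0.9083) → (0.3464, -0.9381)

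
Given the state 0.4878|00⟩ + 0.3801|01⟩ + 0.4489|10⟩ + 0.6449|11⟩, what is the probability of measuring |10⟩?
0.2015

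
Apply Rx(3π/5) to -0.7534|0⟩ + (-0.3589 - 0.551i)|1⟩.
(-0.8886 + 0.2904i)|0⟩ + (-0.211 + 0.2856i)|1⟩

Rx(3π/5) = [[cos(θ/2), −i·sin(θ/2)], [−i·sin(θ/2), cos(θ/2)]]; θ = 3π/5, cos(θ/2) ≈ 0.587785, sin(θ/2) ≈ 0.809017.
With a = amp(|0⟩) = -0.7534 and b = amp(|1⟩) = (-0.3589 - 0.551i):
new amp(|0⟩) = (0.587785)·a + (-0.809017i)·b = (-0.8886 + 0.2904i)
new amp(|1⟩) = (-0.809017i)·a + (0.587785)·b = (-0.211 + 0.2856i)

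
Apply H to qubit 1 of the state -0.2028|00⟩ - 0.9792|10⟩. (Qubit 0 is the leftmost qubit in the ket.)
-0.1434|00⟩ - 0.1434|01⟩ - 0.6924|10⟩ - 0.6924|11⟩

H on qubit 1 mixes each pair of kets that differ only in qubit 1: amplitudes (a, b) of (|…0…⟩, |…1…⟩) become ((a + b)/√2, (a − b)/√2). Kets absent from the input have amplitude 0.
(|00⟩, |01⟩): (a, b) = (-0.2028, 0) → (-0.1434, -0.1434)
(|10⟩, |11⟩): (a, b) = (-0.9792, 0) → (-0.6924, -0.6924)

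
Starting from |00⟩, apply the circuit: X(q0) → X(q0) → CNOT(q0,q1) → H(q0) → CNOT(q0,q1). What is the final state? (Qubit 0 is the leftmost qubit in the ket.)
1/√2|00⟩ + 1/√2|11⟩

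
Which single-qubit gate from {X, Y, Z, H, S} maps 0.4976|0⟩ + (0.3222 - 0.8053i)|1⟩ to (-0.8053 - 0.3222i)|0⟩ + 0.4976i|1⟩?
Y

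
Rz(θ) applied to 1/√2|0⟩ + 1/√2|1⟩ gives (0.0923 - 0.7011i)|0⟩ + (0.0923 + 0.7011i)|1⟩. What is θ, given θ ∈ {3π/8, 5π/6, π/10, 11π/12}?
11π/12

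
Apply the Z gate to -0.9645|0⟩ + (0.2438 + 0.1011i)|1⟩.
-0.9645|0⟩ + (-0.2438 - 0.1011i)|1⟩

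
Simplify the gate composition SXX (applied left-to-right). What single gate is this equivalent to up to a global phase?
S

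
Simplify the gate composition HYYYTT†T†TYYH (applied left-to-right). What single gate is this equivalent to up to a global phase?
Y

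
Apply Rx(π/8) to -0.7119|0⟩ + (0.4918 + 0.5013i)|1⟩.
(-0.6004 - 0.09595i)|0⟩ + (0.4824 + 0.6306i)|1⟩

Rx(π/8) = [[cos(θ/2), −i·sin(θ/2)], [−i·sin(θ/2), cos(θ/2)]]; θ = π/8, cos(θ/2) ≈ 0.980785, sin(θ/2) ≈ 0.19509.
With a = amp(|0⟩) = -0.7119 and b = amp(|1⟩) = (0.4918 + 0.5013i):
new amp(|0⟩) = (0.980785)·a + (-0.19509i)·b = (-0.6004 - 0.09595i)
new amp(|1⟩) = (-0.19509i)·a + (0.980785)·b = (0.4824 + 0.6306i)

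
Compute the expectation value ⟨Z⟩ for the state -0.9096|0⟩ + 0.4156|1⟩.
0.6546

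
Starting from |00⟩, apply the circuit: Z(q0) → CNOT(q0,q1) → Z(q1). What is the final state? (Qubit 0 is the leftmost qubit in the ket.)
|00⟩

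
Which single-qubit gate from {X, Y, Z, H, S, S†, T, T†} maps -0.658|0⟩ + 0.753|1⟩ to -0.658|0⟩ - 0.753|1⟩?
Z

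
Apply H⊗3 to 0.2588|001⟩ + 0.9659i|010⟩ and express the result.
(0.0915 + 0.3415i)|000⟩ + (-0.0915 + 0.3415i)|001⟩ + (0.0915 - 0.3415i)|010⟩ + (-0.0915 - 0.3415i)|011⟩ + (0.0915 + 0.3415i)|100⟩ + (-0.0915 + 0.3415i)|101⟩ + (0.0915 - 0.3415i)|110⟩ + (-0.0915 - 0.3415i)|111⟩

H⊗3 gives amp(|y⟩) = (1/2√2) Σ_x (−1)^(x·y) amp(|x⟩), where x·y is the number of positions in which both x and y have a 1.
|000⟩: (0.2588 + 0.9659i)/(2√2) = (0.0915 + 0.3415i)
|001⟩: (-0.2588 + 0.9659i)/(2√2) = (-0.0915 + 0.3415i)
|010⟩: (0.2588 - 0.9659i)/(2√2) = (0.0915 - 0.3415i)
|011⟩: (-0.2588 - 0.9659i)/(2√2) = (-0.0915 - 0.3415i)
|100⟩: (0.2588 + 0.9659i)/(2√2) = (0.0915 + 0.3415i)
|101⟩: (-0.2588 + 0.9659i)/(2√2) = (-0.0915 + 0.3415i)
|110⟩: (0.2588 - 0.9659i)/(2√2) = (0.0915 - 0.3415i)
|111⟩: (-0.2588 - 0.9659i)/(2√2) = (-0.0915 - 0.3415i)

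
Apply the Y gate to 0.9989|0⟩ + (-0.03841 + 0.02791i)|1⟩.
(0.02791 + 0.03841i)|0⟩ + 0.9989i|1⟩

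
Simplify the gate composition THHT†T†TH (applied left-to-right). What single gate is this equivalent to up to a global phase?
H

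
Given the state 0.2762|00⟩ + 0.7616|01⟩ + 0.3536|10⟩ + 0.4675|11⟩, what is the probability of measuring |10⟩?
0.125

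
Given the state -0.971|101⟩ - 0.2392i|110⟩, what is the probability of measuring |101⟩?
0.9428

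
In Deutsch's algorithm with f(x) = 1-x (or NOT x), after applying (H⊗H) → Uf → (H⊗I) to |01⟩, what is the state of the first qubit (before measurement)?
|1⟩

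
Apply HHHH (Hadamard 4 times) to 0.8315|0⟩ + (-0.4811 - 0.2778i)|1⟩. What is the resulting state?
0.8315|0⟩ + (-0.4811 - 0.2778i)|1⟩

H² = I, so an even number of Hadamards cancels: H^4 = I and the state is unchanged.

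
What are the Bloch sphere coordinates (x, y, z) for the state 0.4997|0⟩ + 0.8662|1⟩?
(0.8657, 0, -0.5006)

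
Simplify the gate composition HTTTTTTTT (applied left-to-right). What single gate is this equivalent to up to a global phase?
H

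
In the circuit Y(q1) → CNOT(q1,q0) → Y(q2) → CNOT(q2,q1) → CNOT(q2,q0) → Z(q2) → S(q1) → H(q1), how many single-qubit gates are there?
5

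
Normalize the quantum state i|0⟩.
i|0⟩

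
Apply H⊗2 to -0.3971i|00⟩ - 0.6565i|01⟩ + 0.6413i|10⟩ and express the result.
-0.2062i|00⟩ + 0.4504i|01⟩ - 0.8475i|10⟩ - 0.191i|11⟩

H⊗2 gives amp(|y⟩) = (1/2) Σ_x (−1)^(x·y) amp(|x⟩), where x·y is the number of positions in which both x and y have a 1.
|00⟩: (-0.3971i - 0.6565i + 0.6413i)/2 = -0.2062i
|01⟩: (-0.3971i + 0.6565i + 0.6413i)/2 = 0.4504i
|10⟩: (-0.3971i - 0.6565i - 0.6413i)/2 = -0.8475i
|11⟩: (-0.3971i + 0.6565i - 0.6413i)/2 = -0.191i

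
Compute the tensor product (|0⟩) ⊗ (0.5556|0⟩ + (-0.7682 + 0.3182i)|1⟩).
0.5556|00⟩ + (-0.7682 + 0.3182i)|01⟩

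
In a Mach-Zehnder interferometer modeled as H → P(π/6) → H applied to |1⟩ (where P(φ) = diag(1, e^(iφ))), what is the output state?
(0.06699 - 0.25i)|0⟩ + (0.933 + 0.25i)|1⟩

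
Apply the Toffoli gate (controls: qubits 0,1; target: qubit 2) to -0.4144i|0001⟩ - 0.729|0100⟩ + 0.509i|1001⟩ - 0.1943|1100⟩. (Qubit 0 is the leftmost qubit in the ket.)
-0.4144i|0001⟩ - 0.729|0100⟩ + 0.509i|1001⟩ - 0.1943|1110⟩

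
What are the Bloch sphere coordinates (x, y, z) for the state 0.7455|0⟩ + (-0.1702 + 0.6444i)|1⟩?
(-0.2538, 0.9608, 0.1116)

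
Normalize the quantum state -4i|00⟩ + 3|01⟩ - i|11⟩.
-0.7845i|00⟩ + 0.5883|01⟩ - 0.1961i|11⟩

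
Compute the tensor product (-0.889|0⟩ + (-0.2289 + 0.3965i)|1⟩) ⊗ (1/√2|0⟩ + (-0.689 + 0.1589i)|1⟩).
-0.6286|00⟩ + (0.6125 - 0.1413i)|01⟩ + (-0.1619 + 0.2804i)|10⟩ + (0.09471 - 0.3096i)|11⟩

amp(|b₁b₂…⟩) = product of the factor amplitudes for bits b₁, b₂, …; only kets whose every factor amplitude is nonzero survive.
|00⟩: (-0.889)(1/√2) = -0.6286
|01⟩: (-0.889)(-0.689 + 0.1589i) = (0.6125 - 0.1413i)
|10⟩: (-0.2289 + 0.3965i)(1/√2) = (-0.1619 + 0.2804i)
|11⟩: (-0.2289 + 0.3965i)(-0.689 + 0.1589i) = (0.09471 - 0.3096i)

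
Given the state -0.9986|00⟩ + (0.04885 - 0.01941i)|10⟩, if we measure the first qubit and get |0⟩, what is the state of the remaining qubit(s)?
-|0⟩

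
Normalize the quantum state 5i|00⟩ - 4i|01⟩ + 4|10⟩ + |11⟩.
0.6565i|00⟩ - 0.5252i|01⟩ + 0.5252|10⟩ + 0.1313|11⟩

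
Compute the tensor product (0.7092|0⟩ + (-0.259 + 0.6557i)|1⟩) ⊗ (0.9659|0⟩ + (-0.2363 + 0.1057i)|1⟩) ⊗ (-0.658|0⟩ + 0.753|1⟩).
-0.4507|000⟩ + 0.5158|001⟩ + (0.1103 - 0.04933i)|010⟩ + (-0.1262 + 0.05645i)|011⟩ + (0.1646 - 0.4167i)|100⟩ + (-0.1884 + 0.4769i)|101⟩ + (0.005334 + 0.12i)|110⟩ + (-0.006104 - 0.1373i)|111⟩

amp(|b₁b₂…⟩) = product of the factor amplitudes for bits b₁, b₂, …; only kets whose every factor amplitude is nonzero survive.
|000⟩: (0.7092)(0.9659)(-0.658) = -0.4507
|001⟩: (0.7092)(0.9659)(0.753) = 0.5158
|010⟩: (0.7092)(-0.2363 + 0.1057i)(-0.658) = (0.1103 - 0.04933i)
|011⟩: (0.7092)(-0.2363 + 0.1057i)(0.753) = (-0.1262 + 0.05645i)
|100⟩: (-0.259 + 0.6557i)(0.9659)(-0.658) = (0.1646 - 0.4167i)
|101⟩: (-0.259 + 0.6557i)(0.9659)(0.753) = (-0.1884 + 0.4769i)
|110⟩: (-0.259 + 0.6557i)(-0.2363 + 0.1057i)(-0.658) = (0.005334 + 0.12i)
|111⟩: (-0.259 + 0.6557i)(-0.2363 + 0.1057i)(0.753) = (-0.006104 - 0.1373i)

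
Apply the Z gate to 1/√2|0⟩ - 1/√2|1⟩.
1/√2|0⟩ + 1/√2|1⟩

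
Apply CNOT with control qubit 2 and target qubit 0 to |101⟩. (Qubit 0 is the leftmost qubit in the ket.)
|001⟩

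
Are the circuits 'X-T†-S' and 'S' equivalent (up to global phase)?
No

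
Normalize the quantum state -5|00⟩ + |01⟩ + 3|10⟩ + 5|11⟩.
-0.6455|00⟩ + 0.1291|01⟩ + 0.3873|10⟩ + 0.6455|11⟩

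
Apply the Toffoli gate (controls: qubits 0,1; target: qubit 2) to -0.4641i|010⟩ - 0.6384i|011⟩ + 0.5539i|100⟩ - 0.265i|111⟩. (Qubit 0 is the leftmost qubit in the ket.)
-0.4641i|010⟩ - 0.6384i|011⟩ + 0.5539i|100⟩ - 0.265i|110⟩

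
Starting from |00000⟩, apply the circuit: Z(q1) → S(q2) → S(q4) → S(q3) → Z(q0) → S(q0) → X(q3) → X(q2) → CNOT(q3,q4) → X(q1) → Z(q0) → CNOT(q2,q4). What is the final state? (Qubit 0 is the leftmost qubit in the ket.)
|01110⟩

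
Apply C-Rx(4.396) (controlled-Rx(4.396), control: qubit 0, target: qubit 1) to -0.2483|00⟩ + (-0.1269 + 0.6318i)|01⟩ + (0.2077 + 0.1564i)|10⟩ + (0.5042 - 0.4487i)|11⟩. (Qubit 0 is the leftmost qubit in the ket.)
-0.2483|00⟩ + (-0.1269 + 0.6318i)|01⟩ + (-0.4852 - 0.5i)|10⟩ + (-0.1693 + 0.09517i)|11⟩

C-Rx(4.396) leaves the control-|0⟩ kets |00⟩, |01⟩ unchanged and applies Rx(4.396) to qubit 1 on the control-|1⟩ pair (|10⟩, |11⟩).
Rx(4.396) = [[cos(θ/2), −i·sin(θ/2)], [−i·sin(θ/2), cos(θ/2)]]; θ = 4.396, cos(θ/2) ≈ -0.586883, sin(θ/2) ≈ 0.809672.
With a = amp(|10⟩) = (0.2077 + 0.1564i) and b = amp(|11⟩) = (0.5042 - 0.4487i):
new amp(|10⟩) = (-0.586883)·a + (-0.809672i)·b = (-0.4852 - 0.5i)
new amp(|11⟩) = (-0.809672i)·a + (-0.586883)·b = (-0.1693 + 0.09517i)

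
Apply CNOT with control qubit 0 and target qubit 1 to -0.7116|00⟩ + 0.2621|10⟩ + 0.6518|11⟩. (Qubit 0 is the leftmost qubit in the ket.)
-0.7116|00⟩ + 0.6518|10⟩ + 0.2621|11⟩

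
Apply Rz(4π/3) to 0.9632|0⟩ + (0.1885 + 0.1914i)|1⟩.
(-0.4816 - 0.8342i)|0⟩ + (-0.26 + 0.06755i)|1⟩

Rz(4π/3) = [[e^(−iθ/2), 0], [0, e^(iθ/2)]] with e^(±iθ/2) = cos(θ/2) ± i·sin(θ/2); θ = 4π/3, cos(θ/2) ≈ -0.5, sin(θ/2) ≈ 0.866025.
With a = amp(|0⟩) = 0.9632 and b = amp(|1⟩) = (0.1885 + 0.1914i):
new amp(|0⟩) = (-0.5 - 0.866025i)·a = (-0.4816 - 0.8342i)
new amp(|1⟩) = (-0.5 + 0.866025i)·b = (-0.26 + 0.06755i)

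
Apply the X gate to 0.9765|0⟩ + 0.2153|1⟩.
0.2153|0⟩ + 0.9765|1⟩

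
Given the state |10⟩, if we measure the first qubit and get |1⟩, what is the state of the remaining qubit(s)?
|0⟩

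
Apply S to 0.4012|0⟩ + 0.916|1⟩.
0.4012|0⟩ + 0.916i|1⟩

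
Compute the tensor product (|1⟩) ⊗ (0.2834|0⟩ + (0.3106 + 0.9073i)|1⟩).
0.2834|10⟩ + (0.3106 + 0.9073i)|11⟩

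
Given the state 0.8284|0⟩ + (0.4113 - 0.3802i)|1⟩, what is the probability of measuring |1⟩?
0.3137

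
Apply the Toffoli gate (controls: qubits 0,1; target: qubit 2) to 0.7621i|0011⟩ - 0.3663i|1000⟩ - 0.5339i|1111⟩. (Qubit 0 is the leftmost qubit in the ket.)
0.7621i|0011⟩ - 0.3663i|1000⟩ - 0.5339i|1101⟩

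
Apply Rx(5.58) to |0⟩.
-0.9388|0⟩ - 0.3444i|1⟩

Rx(5.58) = [[cos(θ/2), −i·sin(θ/2)], [−i·sin(θ/2), cos(θ/2)]]; θ = 5.58, cos(θ/2) ≈ -0.938825, sin(θ/2) ≈ 0.344393.
With a = amp(|0⟩) = 1 and b = amp(|1⟩) = 0:
new amp(|0⟩) = (-0.938825)·a + (-0.344393i)·b = -0.9388
new amp(|1⟩) = (-0.344393i)·a + (-0.938825)·b = -0.3444i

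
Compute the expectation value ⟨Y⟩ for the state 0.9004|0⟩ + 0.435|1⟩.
0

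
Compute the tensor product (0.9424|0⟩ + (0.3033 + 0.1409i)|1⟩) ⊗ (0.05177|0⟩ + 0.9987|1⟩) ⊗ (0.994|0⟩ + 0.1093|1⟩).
0.0485|000⟩ + 0.005333|001⟩ + 0.9355|010⟩ + 0.1029|011⟩ + (0.01561 + 0.007251i)|100⟩ + (0.001716 + 0.0007973i)|101⟩ + (0.3011 + 0.1399i)|110⟩ + (0.03311 + 0.01538i)|111⟩

amp(|b₁b₂…⟩) = product of the factor amplitudes for bits b₁, b₂, …; only kets whose every factor amplitude is nonzero survive.
|000⟩: (0.9424)(0.05177)(0.994) = 0.0485
|001⟩: (0.9424)(0.05177)(0.1093) = 0.005333
|010⟩: (0.9424)(0.9987)(0.994) = 0.9355
|011⟩: (0.9424)(0.9987)(0.1093) = 0.1029
|100⟩: (0.3033 + 0.1409i)(0.05177)(0.994) = (0.01561 + 0.007251i)
|101⟩: (0.3033 + 0.1409i)(0.05177)(0.1093) = (0.001716 + 0.0007973i)
|110⟩: (0.3033 + 0.1409i)(0.9987)(0.994) = (0.3011 + 0.1399i)
|111⟩: (0.3033 + 0.1409i)(0.9987)(0.1093) = (0.03311 + 0.01538i)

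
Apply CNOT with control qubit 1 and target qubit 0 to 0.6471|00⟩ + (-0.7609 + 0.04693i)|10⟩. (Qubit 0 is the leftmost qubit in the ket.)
0.6471|00⟩ + (-0.7609 + 0.04693i)|10⟩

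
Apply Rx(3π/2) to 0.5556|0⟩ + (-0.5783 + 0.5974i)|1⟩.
(0.02956 + 0.4089i)|0⟩ + (0.4089 - 0.8153i)|1⟩

Rx(3π/2) = [[cos(θ/2), −i·sin(θ/2)], [−i·sin(θ/2), cos(θ/2)]]; θ = 3π/2, cos(θ/2) ≈ -0.707107, sin(θ/2) ≈ 0.707107.
With a = amp(|0⟩) = 0.5556 and b = amp(|1⟩) = (-0.5783 + 0.5974i):
new amp(|0⟩) = (-0.707107)·a + (-0.707107i)·b = (0.02956 + 0.4089i)
new amp(|1⟩) = (-0.707107i)·a + (-0.707107)·b = (0.4089 - 0.8153i)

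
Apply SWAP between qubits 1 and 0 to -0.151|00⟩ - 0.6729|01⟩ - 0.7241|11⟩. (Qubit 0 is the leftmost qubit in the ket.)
-0.151|00⟩ - 0.6729|10⟩ - 0.7241|11⟩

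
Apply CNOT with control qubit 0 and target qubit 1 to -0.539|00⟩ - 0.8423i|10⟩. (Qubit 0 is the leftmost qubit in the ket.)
-0.539|00⟩ - 0.8423i|11⟩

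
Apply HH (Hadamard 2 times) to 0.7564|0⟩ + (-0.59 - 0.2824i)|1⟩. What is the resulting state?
0.7564|0⟩ + (-0.59 - 0.2824i)|1⟩

H² = I, so an even number of Hadamards cancels: H^2 = I and the state is unchanged.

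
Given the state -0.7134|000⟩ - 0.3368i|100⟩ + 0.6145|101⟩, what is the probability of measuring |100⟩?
0.1134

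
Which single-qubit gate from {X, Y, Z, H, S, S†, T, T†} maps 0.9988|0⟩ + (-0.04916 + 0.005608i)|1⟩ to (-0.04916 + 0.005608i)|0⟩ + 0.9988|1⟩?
X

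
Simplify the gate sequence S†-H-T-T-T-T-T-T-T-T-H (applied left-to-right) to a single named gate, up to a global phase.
S†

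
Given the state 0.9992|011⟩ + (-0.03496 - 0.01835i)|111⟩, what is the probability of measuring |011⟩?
0.9984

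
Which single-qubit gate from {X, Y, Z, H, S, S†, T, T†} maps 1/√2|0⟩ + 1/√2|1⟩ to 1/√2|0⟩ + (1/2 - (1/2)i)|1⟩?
T†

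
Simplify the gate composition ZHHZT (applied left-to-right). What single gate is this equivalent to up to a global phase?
T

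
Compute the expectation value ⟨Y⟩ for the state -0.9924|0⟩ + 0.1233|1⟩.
0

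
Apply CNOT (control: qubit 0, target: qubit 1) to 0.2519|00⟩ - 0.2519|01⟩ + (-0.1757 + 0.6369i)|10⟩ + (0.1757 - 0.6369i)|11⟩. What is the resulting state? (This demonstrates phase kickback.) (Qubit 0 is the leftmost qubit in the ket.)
0.2519|00⟩ - 0.2519|01⟩ + (0.1757 - 0.6369i)|10⟩ + (-0.1757 + 0.6369i)|11⟩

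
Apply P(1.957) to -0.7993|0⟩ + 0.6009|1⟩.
-0.7993|0⟩ + (-0.2263 + 0.5566i)|1⟩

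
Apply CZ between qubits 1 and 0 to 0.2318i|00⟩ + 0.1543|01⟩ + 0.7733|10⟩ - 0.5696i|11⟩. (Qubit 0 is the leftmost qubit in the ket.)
0.2318i|00⟩ + 0.1543|01⟩ + 0.7733|10⟩ + 0.5696i|11⟩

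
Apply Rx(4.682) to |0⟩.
-0.6963|0⟩ - 0.7178i|1⟩

Rx(4.682) = [[cos(θ/2), −i·sin(θ/2)], [−i·sin(θ/2), cos(θ/2)]]; θ = 4.682, cos(θ/2) ≈ -0.696281, sin(θ/2) ≈ 0.717769.
With a = amp(|0⟩) = 1 and b = amp(|1⟩) = 0:
new amp(|0⟩) = (-0.696281)·a + (-0.717769i)·b = -0.6963
new amp(|1⟩) = (-0.717769i)·a + (-0.696281)·b = -0.7178i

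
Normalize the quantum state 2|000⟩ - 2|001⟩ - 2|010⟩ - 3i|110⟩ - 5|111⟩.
0.2949|000⟩ - 0.2949|001⟩ - 0.2949|010⟩ - 0.4423i|110⟩ - 0.7372|111⟩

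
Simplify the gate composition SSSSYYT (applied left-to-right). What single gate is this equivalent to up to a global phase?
T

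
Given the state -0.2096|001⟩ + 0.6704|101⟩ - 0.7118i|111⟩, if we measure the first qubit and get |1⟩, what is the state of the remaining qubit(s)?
0.6856|01⟩ - 0.728i|11⟩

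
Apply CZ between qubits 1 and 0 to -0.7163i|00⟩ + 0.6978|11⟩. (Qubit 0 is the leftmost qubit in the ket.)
-0.7163i|00⟩ - 0.6978|11⟩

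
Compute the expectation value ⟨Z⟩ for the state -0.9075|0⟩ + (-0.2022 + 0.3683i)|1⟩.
0.647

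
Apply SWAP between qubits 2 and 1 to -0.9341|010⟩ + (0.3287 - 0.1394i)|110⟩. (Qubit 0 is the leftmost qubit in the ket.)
-0.9341|001⟩ + (0.3287 - 0.1394i)|101⟩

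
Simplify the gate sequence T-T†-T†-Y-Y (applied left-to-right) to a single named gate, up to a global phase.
T†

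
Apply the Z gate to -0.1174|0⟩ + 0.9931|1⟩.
-0.1174|0⟩ - 0.9931|1⟩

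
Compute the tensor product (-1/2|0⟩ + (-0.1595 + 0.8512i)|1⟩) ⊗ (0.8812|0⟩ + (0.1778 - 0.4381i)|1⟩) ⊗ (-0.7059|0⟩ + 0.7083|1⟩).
0.311|000⟩ - 0.3121|001⟩ + (0.06275 - 0.1546i)|010⟩ + (-0.06297 + 0.1552i)|011⟩ + (0.09922 - 0.5295i)|100⟩ + (-0.09955 + 0.5313i)|101⟩ + (-0.2432 - 0.1562i)|110⟩ + (0.244 + 0.1567i)|111⟩

amp(|b₁b₂…⟩) = product of the factor amplitudes for bits b₁, b₂, …; only kets whose every factor amplitude is nonzero survive.
|000⟩: (-1/2)(0.8812)(-0.7059) = 0.311
|001⟩: (-1/2)(0.8812)(0.7083) = -0.3121
|010⟩: (-1/2)(0.1778 - 0.4381i)(-0.7059) = (0.06275 - 0.1546i)
|011⟩: (-1/2)(0.1778 - 0.4381i)(0.7083) = (-0.06297 + 0.1552i)
|100⟩: (-0.1595 + 0.8512i)(0.8812)(-0.7059) = (0.09922 - 0.5295i)
|101⟩: (-0.1595 + 0.8512i)(0.8812)(0.7083) = (-0.09955 + 0.5313i)
|110⟩: (-0.1595 + 0.8512i)(0.1778 - 0.4381i)(-0.7059) = (-0.2432 - 0.1562i)
|111⟩: (-0.1595 + 0.8512i)(0.1778 - 0.4381i)(0.7083) = (0.244 + 0.1567i)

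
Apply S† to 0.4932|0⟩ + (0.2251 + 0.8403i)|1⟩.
0.4932|0⟩ + (0.8403 - 0.2251i)|1⟩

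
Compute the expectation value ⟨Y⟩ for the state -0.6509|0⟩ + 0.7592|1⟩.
0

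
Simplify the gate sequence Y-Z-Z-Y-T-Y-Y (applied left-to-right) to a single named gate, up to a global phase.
T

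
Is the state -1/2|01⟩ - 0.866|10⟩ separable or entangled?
Entangled

Writing the state as a|00⟩ + b|01⟩ + c|10⟩ + d|11⟩, it is a product state iff ad − bc = 0.
Here (a, b, c, d) = (0, -1/2, -0.866, 0): ad − bc = (0)(0) − (-1/2)(-0.866) = -0.433 ≠ 0, so the state is entangled.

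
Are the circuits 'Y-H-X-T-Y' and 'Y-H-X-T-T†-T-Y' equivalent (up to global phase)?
Yes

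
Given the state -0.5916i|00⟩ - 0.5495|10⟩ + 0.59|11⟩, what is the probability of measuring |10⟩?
0.302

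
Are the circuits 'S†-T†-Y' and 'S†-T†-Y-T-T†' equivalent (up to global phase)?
Yes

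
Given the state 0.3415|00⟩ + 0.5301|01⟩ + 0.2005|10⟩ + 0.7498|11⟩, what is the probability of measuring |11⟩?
0.5622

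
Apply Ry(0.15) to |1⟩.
-0.07493|0⟩ + 0.9972|1⟩

Ry(0.15) = [[cos(θ/2), −sin(θ/2)], [sin(θ/2), cos(θ/2)]]; θ = 0.15, cos(θ/2) ≈ 0.997189, sin(θ/2) ≈ 0.0749297.
With a = amp(|0⟩) = 0 and b = amp(|1⟩) = 1:
new amp(|0⟩) = (0.997189)·a + (-0.0749297)·b = -0.07493
new amp(|1⟩) = (0.0749297)·a + (0.997189)·b = 0.9972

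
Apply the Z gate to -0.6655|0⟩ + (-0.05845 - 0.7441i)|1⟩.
-0.6655|0⟩ + (0.05845 + 0.7441i)|1⟩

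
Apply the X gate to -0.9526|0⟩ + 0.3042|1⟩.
0.3042|0⟩ - 0.9526|1⟩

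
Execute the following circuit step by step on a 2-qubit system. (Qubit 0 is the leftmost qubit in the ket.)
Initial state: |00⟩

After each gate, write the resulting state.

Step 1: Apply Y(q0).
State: i|10⟩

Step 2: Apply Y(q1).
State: -|11⟩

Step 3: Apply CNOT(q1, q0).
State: -|01⟩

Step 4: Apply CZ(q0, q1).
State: -|01⟩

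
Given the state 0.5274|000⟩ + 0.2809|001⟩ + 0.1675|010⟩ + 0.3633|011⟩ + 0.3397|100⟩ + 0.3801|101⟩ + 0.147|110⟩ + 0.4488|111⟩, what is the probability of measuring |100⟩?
0.1154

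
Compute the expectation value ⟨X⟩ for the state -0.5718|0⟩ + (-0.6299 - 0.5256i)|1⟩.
0.7204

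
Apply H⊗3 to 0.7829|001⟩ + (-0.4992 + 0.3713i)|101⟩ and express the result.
(0.1003 + 0.1313i)|000⟩ + (-0.1003 - 0.1313i)|001⟩ + (0.1003 + 0.1313i)|010⟩ + (-0.1003 - 0.1313i)|011⟩ + (0.4533 - 0.1313i)|100⟩ + (-0.4533 + 0.1313i)|101⟩ + (0.4533 - 0.1313i)|110⟩ + (-0.4533 + 0.1313i)|111⟩

H⊗3 gives amp(|y⟩) = (1/2√2) Σ_x (−1)^(x·y) amp(|x⟩), where x·y is the number of positions in which both x and y have a 1.
|000⟩: (0.7829 + (-0.4992 + 0.3713i))/(2√2) = (0.1003 + 0.1313i)
|001⟩: (-0.7829 - (-0.4992 + 0.3713i))/(2√2) = (-0.1003 - 0.1313i)
|010⟩: (0.7829 + (-0.4992 + 0.3713i))/(2√2) = (0.1003 + 0.1313i)
|011⟩: (-0.7829 - (-0.4992 + 0.3713i))/(2√2) = (-0.1003 - 0.1313i)
|100⟩: (0.7829 - (-0.4992 + 0.3713i))/(2√2) = (0.4533 - 0.1313i)
|101⟩: (-0.7829 + (-0.4992 + 0.3713i))/(2√2) = (-0.4533 + 0.1313i)
|110⟩: (0.7829 - (-0.4992 + 0.3713i))/(2√2) = (0.4533 - 0.1313i)
|111⟩: (-0.7829 + (-0.4992 + 0.3713i))/(2√2) = (-0.4533 + 0.1313i)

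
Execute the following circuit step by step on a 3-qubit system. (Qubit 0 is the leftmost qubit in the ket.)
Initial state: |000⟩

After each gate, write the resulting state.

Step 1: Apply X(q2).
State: |001⟩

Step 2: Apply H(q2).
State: 1/√2|000⟩ - 1/√2|001⟩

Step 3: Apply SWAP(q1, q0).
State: 1/√2|000⟩ - 1/√2|001⟩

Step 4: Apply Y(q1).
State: (1/√2)i|010⟩ - (1/√2)i|011⟩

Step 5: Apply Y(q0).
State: -1/√2|110⟩ + 1/√2|111⟩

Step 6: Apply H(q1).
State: -1/2|100⟩ + 1/2|101⟩ + 1/2|110⟩ - 1/2|111⟩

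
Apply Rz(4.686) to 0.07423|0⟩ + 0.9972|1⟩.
(-0.05179 - 0.05318i)|0⟩ + (-0.6958 + 0.7144i)|1⟩

Rz(4.686) = [[e^(−iθ/2), 0], [0, e^(iθ/2)]] with e^(±iθ/2) = cos(θ/2) ± i·sin(θ/2); θ = 4.686, cos(θ/2) ≈ -0.697716, sin(θ/2) ≈ 0.716375.
With a = amp(|0⟩) = 0.07423 and b = amp(|1⟩) = 0.9972:
new amp(|0⟩) = (-0.697716 - 0.716375i)·a = (-0.05179 - 0.05318i)
new amp(|1⟩) = (-0.697716 + 0.716375i)·b = (-0.6958 + 0.7144i)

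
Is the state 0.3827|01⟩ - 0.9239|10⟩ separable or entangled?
Entangled

Writing the state as a|00⟩ + b|01⟩ + c|10⟩ + d|11⟩, it is a product state iff ad − bc = 0.
Here (a, b, c, d) = (0, 0.3827, -0.9239, 0): ad − bc = (0)(0) − (0.3827)(-0.9239) = 0.3536 ≠ 0, so the state is entangled.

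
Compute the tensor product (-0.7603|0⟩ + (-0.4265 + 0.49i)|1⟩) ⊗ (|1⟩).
-0.7603|01⟩ + (-0.4265 + 0.49i)|11⟩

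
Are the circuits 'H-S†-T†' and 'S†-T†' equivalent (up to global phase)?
No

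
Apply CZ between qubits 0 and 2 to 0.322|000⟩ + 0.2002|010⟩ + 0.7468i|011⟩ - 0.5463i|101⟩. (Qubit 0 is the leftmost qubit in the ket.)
0.322|000⟩ + 0.2002|010⟩ + 0.7468i|011⟩ + 0.5463i|101⟩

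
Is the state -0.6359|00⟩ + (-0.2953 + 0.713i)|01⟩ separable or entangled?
Separable

Writing the state as a|00⟩ + b|01⟩ + c|10⟩ + d|11⟩, it is a product state iff ad − bc = 0.
Here (a, b, c, d) = (-0.6359, (-0.2953 + 0.713i), 0, 0): ad − bc = (-0.6359)(0) − (-0.2953 + 0.713i)(0) = 0, so the state is separable.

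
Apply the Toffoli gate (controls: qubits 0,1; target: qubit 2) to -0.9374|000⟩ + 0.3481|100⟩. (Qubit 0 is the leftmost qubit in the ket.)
-0.9374|000⟩ + 0.3481|100⟩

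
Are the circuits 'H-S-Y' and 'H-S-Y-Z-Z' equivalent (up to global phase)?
Yes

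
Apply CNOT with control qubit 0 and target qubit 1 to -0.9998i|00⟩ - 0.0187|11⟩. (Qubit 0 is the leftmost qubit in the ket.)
-0.9998i|00⟩ - 0.0187|10⟩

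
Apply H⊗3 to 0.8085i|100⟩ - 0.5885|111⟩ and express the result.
(-0.2081 + 0.2858i)|000⟩ + (0.2081 + 0.2858i)|001⟩ + (0.2081 + 0.2858i)|010⟩ + (-0.2081 + 0.2858i)|011⟩ + (0.2081 - 0.2858i)|100⟩ + (-0.2081 - 0.2858i)|101⟩ + (-0.2081 - 0.2858i)|110⟩ + (0.2081 - 0.2858i)|111⟩

H⊗3 gives amp(|y⟩) = (1/2√2) Σ_x (−1)^(x·y) amp(|x⟩), where x·y is the number of positions in which both x and y have a 1.
|000⟩: (0.8085i - 0.5885)/(2√2) = (-0.2081 + 0.2858i)
|001⟩: (0.8085i + 0.5885)/(2√2) = (0.2081 + 0.2858i)
|010⟩: (0.8085i + 0.5885)/(2√2) = (0.2081 + 0.2858i)
|011⟩: (0.8085i - 0.5885)/(2√2) = (-0.2081 + 0.2858i)
|100⟩: (-0.8085i + 0.5885)/(2√2) = (0.2081 - 0.2858i)
|101⟩: (-0.8085i - 0.5885)/(2√2) = (-0.2081 - 0.2858i)
|110⟩: (-0.8085i - 0.5885)/(2√2) = (-0.2081 - 0.2858i)
|111⟩: (-0.8085i + 0.5885)/(2√2) = (0.2081 - 0.2858i)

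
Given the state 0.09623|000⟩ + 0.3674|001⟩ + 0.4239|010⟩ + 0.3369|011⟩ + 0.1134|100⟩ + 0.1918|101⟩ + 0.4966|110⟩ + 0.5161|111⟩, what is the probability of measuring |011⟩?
0.1135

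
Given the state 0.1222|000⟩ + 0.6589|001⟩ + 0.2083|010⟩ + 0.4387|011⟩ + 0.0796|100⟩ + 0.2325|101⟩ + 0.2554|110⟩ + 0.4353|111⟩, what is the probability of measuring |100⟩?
0.006336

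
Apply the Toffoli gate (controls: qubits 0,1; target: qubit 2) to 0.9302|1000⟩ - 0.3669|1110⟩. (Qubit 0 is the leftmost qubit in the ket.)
0.9302|1000⟩ - 0.3669|1100⟩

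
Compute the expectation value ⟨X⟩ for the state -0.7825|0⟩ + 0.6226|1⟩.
-0.9744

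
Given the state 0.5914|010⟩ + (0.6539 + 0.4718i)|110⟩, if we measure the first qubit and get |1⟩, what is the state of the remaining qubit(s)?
(0.811 + 0.5851i)|10⟩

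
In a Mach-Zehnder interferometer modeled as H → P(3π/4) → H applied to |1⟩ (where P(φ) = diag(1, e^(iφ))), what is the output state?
(0.8536 - (1/√8)i)|0⟩ + (0.1464 + (1/√8)i)|1⟩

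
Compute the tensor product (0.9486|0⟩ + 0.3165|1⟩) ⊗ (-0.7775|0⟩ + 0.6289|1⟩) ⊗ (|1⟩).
-0.7375|001⟩ + 0.5966|011⟩ - 0.2461|101⟩ + 0.199|111⟩

amp(|b₁b₂…⟩) = product of the factor amplitudes for bits b₁, b₂, …; only kets whose every factor amplitude is nonzero survive.
|001⟩: (0.9486)(-0.7775)(1) = -0.7375
|011⟩: (0.9486)(0.6289)(1) = 0.5966
|101⟩: (0.3165)(-0.7775)(1) = -0.2461
|111⟩: (0.3165)(0.6289)(1) = 0.199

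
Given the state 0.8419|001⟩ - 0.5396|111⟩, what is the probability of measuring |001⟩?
0.7088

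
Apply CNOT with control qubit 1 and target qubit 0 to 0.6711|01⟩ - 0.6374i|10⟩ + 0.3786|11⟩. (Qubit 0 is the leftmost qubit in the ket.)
0.3786|01⟩ - 0.6374i|10⟩ + 0.6711|11⟩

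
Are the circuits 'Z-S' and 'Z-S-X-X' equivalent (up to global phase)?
Yes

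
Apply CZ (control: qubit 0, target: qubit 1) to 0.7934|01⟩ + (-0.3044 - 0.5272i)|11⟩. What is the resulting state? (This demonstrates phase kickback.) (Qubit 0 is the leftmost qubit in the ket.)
0.7934|01⟩ + (0.3044 + 0.5272i)|11⟩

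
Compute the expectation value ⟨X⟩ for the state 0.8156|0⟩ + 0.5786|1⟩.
0.9438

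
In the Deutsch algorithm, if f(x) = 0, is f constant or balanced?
Constant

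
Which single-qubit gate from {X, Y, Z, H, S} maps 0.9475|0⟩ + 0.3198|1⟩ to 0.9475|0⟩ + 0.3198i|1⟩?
S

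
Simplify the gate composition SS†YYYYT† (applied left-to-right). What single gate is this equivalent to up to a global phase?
T†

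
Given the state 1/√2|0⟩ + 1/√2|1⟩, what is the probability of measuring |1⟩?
1/2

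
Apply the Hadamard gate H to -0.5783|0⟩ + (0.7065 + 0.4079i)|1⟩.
(0.09065 + 0.2884i)|0⟩ + (-0.9085 - 0.2884i)|1⟩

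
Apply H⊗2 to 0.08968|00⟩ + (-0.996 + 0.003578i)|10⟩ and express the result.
(-0.4532 + 0.001789i)|00⟩ + (-0.4532 + 0.001789i)|01⟩ + (0.5428 - 0.001789i)|10⟩ + (0.5428 - 0.001789i)|11⟩

H⊗2 gives amp(|y⟩) = (1/2) Σ_x (−1)^(x·y) amp(|x⟩), where x·y is the number of positions in which both x and y have a 1.
|00⟩: (0.08968 + (-0.996 + 0.003578i))/2 = (-0.4532 + 0.001789i)
|01⟩: (0.08968 + (-0.996 + 0.003578i))/2 = (-0.4532 + 0.001789i)
|10⟩: (0.08968 - (-0.996 + 0.003578i))/2 = (0.5428 - 0.001789i)
|11⟩: (0.08968 - (-0.996 + 0.003578i))/2 = (0.5428 - 0.001789i)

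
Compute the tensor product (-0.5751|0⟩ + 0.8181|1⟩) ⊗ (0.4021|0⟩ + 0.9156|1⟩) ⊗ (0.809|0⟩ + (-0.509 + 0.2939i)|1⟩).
-0.1871|000⟩ + (0.1177 - 0.06796i)|001⟩ - 0.426|010⟩ + (0.268 - 0.1548i)|011⟩ + 0.2661|100⟩ + (-0.1674 + 0.09668i)|101⟩ + 0.606|110⟩ + (-0.3813 + 0.2201i)|111⟩

amp(|b₁b₂…⟩) = product of the factor amplitudes for bits b₁, b₂, …; only kets whose every factor amplitude is nonzero survive.
|000⟩: (-0.5751)(0.4021)(0.809) = -0.1871
|001⟩: (-0.5751)(0.4021)(-0.509 + 0.2939i) = (0.1177 - 0.06796i)
|010⟩: (-0.5751)(0.9156)(0.809) = -0.426
|011⟩: (-0.5751)(0.9156)(-0.509 + 0.2939i) = (0.268 - 0.1548i)
|100⟩: (0.8181)(0.4021)(0.809) = 0.2661
|101⟩: (0.8181)(0.4021)(-0.509 + 0.2939i) = (-0.1674 + 0.09668i)
|110⟩: (0.8181)(0.9156)(0.809) = 0.606
|111⟩: (0.8181)(0.9156)(-0.509 + 0.2939i) = (-0.3813 + 0.2201i)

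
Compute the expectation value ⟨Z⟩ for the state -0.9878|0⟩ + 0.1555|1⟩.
0.9516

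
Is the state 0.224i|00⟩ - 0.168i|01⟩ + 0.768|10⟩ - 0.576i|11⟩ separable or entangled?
Entangled

Writing the state as a|00⟩ + b|01⟩ + c|10⟩ + d|11⟩, it is a product state iff ad − bc = 0.
Here (a, b, c, d) = (0.224i, -0.168i, 0.768, -0.576i): ad − bc = (0.224i)(-0.576i) − (-0.168i)(0.768) = (0.129 + 0.129i) ≠ 0, so the state is entangled.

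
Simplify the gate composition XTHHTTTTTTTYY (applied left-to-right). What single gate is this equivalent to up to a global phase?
X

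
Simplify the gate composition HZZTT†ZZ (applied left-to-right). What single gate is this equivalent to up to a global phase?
H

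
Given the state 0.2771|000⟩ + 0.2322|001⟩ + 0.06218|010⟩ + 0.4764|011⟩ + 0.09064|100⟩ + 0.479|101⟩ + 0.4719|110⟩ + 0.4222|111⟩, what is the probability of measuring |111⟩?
0.1783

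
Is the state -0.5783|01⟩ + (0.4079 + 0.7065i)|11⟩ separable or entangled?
Separable

Writing the state as a|00⟩ + b|01⟩ + c|10⟩ + d|11⟩, it is a product state iff ad − bc = 0.
Here (a, b, c, d) = (0, -0.5783, 0, (0.4079 + 0.7065i)): ad − bc = (0)(0.4079 + 0.7065i) − (-0.5783)(0) = 0, so the state is separable.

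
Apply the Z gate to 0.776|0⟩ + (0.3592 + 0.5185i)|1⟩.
0.776|0⟩ + (-0.3592 - 0.5185i)|1⟩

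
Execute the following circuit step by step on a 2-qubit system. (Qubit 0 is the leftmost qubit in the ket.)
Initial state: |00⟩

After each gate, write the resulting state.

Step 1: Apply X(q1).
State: |01⟩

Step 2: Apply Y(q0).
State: i|11⟩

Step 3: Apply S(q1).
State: -|11⟩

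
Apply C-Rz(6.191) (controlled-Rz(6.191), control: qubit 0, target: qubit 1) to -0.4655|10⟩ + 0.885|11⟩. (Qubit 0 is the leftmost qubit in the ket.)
(0.465 + 0.02145i)|10⟩ + (-0.8841 + 0.04078i)|11⟩

C-Rz(6.191) leaves the control-|0⟩ kets |00⟩, |01⟩ unchanged and applies Rz(6.191) to qubit 1 on the control-|1⟩ pair (|10⟩, |11⟩).
Rz(6.191) = [[e^(−iθ/2), 0], [0, e^(iθ/2)]] with e^(±iθ/2) = cos(θ/2) ± i·sin(θ/2); θ = 6.191, cos(θ/2) ≈ -0.998938, sin(θ/2) ≈ 0.0460763.
With a = amp(|10⟩) = -0.4655 and b = amp(|11⟩) = 0.885:
new amp(|10⟩) = (-0.998938 - 0.0460763i)·a = (0.465 + 0.02145i)
new amp(|11⟩) = (-0.998938 + 0.0460763i)·b = (-0.8841 + 0.04078i)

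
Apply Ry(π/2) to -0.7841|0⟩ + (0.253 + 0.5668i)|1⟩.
(-0.7333 - 0.4008i)|0⟩ + (-0.3755 + 0.4008i)|1⟩

Ry(π/2) = [[cos(θ/2), −sin(θ/2)], [sin(θ/2), cos(θ/2)]]; θ = π/2, cos(θ/2) ≈ 0.707107, sin(θ/2) ≈ 0.707107.
With a = amp(|0⟩) = -0.7841 and b = amp(|1⟩) = (0.253 + 0.5668i):
new amp(|0⟩) = (0.707107)·a + (-0.707107)·b = (-0.7333 - 0.4008i)
new amp(|1⟩) = (0.707107)·a + (0.707107)·b = (-0.3755 + 0.4008i)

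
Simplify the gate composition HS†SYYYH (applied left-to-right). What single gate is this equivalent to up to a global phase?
Y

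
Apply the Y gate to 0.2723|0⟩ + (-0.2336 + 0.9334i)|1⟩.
(0.9334 + 0.2336i)|0⟩ + 0.2723i|1⟩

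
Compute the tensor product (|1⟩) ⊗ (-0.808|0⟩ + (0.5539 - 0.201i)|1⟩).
-0.808|10⟩ + (0.5539 - 0.201i)|11⟩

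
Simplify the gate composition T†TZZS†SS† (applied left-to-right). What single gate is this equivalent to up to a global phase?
S†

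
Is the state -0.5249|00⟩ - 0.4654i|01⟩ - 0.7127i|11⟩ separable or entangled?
Entangled

Writing the state as a|00⟩ + b|01⟩ + c|10⟩ + d|11⟩, it is a product state iff ad − bc = 0.
Here (a, b, c, d) = (-0.5249, -0.4654i, 0, -0.7127i): ad − bc = (-0.5249)(-0.7127i) − (-0.4654i)(0) = 0.3741i ≠ 0, so the state is entangled.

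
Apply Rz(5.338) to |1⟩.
(-0.8904 + 0.4552i)|1⟩

Rz(5.338) = [[e^(−iθ/2), 0], [0, e^(iθ/2)]] with e^(±iθ/2) = cos(θ/2) ± i·sin(θ/2); θ = 5.338, cos(θ/2) ≈ -0.890391, sin(θ/2) ≈ 0.455196.
With a = amp(|0⟩) = 0 and b = amp(|1⟩) = 1:
new amp(|0⟩) = (-0.890391 - 0.455196i)·a = 0
new amp(|1⟩) = (-0.890391 + 0.455196i)·b = (-0.8904 + 0.4552i)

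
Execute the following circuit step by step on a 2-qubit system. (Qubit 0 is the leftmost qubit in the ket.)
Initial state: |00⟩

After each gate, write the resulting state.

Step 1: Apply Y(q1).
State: i|01⟩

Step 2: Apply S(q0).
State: i|01⟩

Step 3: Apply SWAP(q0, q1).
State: i|10⟩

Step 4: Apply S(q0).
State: -|10⟩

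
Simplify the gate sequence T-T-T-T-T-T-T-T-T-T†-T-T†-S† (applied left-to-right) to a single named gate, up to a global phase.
S†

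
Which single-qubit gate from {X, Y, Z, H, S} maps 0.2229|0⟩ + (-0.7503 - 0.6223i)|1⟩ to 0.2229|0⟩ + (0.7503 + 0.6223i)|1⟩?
Z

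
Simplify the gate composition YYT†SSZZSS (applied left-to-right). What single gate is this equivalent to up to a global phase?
T†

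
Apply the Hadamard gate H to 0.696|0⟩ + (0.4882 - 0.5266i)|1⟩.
(0.8374 - 0.3724i)|0⟩ + (0.1469 + 0.3724i)|1⟩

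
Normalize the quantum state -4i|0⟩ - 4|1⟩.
-(1/√2)i|0⟩ - 1/√2|1⟩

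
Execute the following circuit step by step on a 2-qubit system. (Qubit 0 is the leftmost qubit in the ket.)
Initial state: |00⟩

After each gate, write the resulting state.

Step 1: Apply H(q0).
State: 1/√2|00⟩ + 1/√2|10⟩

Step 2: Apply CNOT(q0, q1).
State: 1/√2|00⟩ + 1/√2|11⟩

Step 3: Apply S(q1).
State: 1/√2|00⟩ + (1/√2)i|11⟩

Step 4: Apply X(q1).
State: 1/√2|01⟩ + (1/√2)i|10⟩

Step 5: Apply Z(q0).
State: 1/√2|01⟩ - (1/√2)i|10⟩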